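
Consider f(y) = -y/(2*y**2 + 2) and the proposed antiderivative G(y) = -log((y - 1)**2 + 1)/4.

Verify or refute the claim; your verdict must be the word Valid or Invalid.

d/dy[G] = (1 - y)/(2*y**2 - 4*y + 4)
d/dy[G] - f(y) = (-y**2 + y + 1)/(2*y**4 - 4*y**3 + 6*y**2 - 4*y + 4) != 0.

Invalid: d/dy[G] - f = (-y**2 + y + 1)/(2*y**4 - 4*y**3 + 6*y**2 - 4*y + 4), which is not 0.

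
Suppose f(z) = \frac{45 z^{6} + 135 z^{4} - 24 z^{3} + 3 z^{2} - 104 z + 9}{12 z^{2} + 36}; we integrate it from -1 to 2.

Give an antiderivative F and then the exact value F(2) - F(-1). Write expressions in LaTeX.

Check any antiderivative F(z) by computing F'(z) and comparing it with f(z).
F(z) = \frac{3 z^{5}}{4} - z^{2} + \frac{z}{4} - \frac{4 \log{\left(z^{2} + 3 \right)}}{3} is an antiderivative of f.
Check: d/dz[\frac{3 z^{5}}{4} - z^{2} + \frac{z}{4} - \frac{4 \log{\left(z^{2} + 3 \right)}}{3}] = \frac{45 z^{6} + 135 z^{4} - 24 z^{3} + 3 z^{2} - 104 z + 9}{12 z^{2} + 36} = f(z).
F(2) = \frac{41}{2} - \frac{4 \log{\left(7 \right)}}{3}; F(-1) = -2 - \frac{4 \log{\left(4 \right)}}{3}.
Integral = F(2) - F(-1) = - \frac{4 \log{\left(7 \right)}}{3} + \frac{4 \log{\left(4 \right)}}{3} + \frac{45}{2}.

Antiderivative: F(z) = \frac{3 z^{5}}{4} - z^{2} + \frac{z}{4} - \frac{4 \log{\left(z^{2} + 3 \right)}}{3}; value = - \frac{4 \log{\left(7 \right)}}{3} + \frac{4 \log{\left(4 \right)}}{3} + \frac{45}{2}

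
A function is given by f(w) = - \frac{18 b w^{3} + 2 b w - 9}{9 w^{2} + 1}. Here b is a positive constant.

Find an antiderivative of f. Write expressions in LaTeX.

An antiderivative is F(w) = - b w^{2} + 3 \operatorname{atan}{\left(3 w \right)}.

A first test for any F(w): its w-derivative must equal f(w) identically.
Check: d/dw[- b w^{2} + 3 \operatorname{atan}{\left(3 w \right)}] = \frac{- 18 b w^{3} - 2 b w + 9}{9 w^{2} + 1}, which equals f(w).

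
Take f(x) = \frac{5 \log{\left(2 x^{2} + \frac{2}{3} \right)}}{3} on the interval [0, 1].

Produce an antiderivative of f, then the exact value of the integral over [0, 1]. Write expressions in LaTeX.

Antiderivative: F(x) = \frac{5 \left(3 x \log{\left(2 x^{2} + \frac{2}{3} \right)} - 6 x + 2 \sqrt{3} \operatorname{atan}{\left(\sqrt{3} x \right)}\right)}{9}; value = - \frac{10}{3} + \frac{5 \log{\left(\frac{8}{3} \right)}}{3} + \frac{10 \sqrt{3} \pi}{27}

Any candidate F(x) must reproduce f(x) exactly when differentiated.
F(x) = \frac{5 \left(3 x \log{\left(2 x^{2} + \frac{2}{3} \right)} - 6 x + 2 \sqrt{3} \operatorname{atan}{\left(\sqrt{3} x \right)}\right)}{9} is an antiderivative of f.
Check: d/dx[\frac{5 \left(3 x \log{\left(2 x^{2} + \frac{2}{3} \right)} - 6 x + 2 \sqrt{3} \operatorname{atan}{\left(\sqrt{3} x \right)}\right)}{9}] = \frac{5 \log{\left(x^{2} + \frac{1}{3} \right)}}{3} + \frac{5 \log{\left(2 \right)}}{3}, which equals f(x).
F(1) = - \frac{10}{3} + \frac{5 \log{\left(\frac{8}{3} \right)}}{3} + \frac{10 \sqrt{3} \pi}{27}; F(0) = 0.
Integral = F(1) - F(0) = - \frac{10}{3} + \frac{5 \log{\left(\frac{8}{3} \right)}}{3} + \frac{10 \sqrt{3} \pi}{27}.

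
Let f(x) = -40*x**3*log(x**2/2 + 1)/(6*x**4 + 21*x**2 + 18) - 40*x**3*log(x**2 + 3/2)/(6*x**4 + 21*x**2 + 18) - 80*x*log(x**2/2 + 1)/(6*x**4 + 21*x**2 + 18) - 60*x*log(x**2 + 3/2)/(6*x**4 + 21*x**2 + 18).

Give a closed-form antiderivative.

An antiderivative is F(x) = -10*log(x**2/2 + 1)*log(x**2 + 3/2)/3.

Recognize the product-rule pattern: f = u'v + uv' with u = -10*log(x**2/2 + 1)/3, v = log(x**2 + 3/2), so integration by parts undoes it.
Check: d/dx[-10*log(x**2/2 + 1)*log(x**2 + 3/2)/3] = (-40*x**3*log(x**2/2 + 1) - 40*x**3*log(x**2 + 3/2) - 80*x*log(x**2/2 + 1) - 60*x*log(x**2 + 3/2))/(6*x**4 + 21*x**2 + 18), which equals f(x).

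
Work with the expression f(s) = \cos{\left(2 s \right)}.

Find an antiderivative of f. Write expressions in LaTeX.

An antiderivative is F(s) = \frac{\sin{\left(2 s \right)}}{2}.

For F(s) to be correct the identity F'(s) - f(s) = 0 must hold.
Check: d/ds[\frac{\sin{\left(2 s \right)}}{2}] = \cos{\left(2 s \right)} = f(s).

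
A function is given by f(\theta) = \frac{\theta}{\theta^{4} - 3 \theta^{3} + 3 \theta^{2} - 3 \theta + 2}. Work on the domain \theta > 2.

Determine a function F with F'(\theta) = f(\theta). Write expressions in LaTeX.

Factor the denominator (\left(\theta - 2\right) \left(\theta - 1\right) \left(\theta^{2} + 1\right)) and decompose: f = \frac{\theta - 3}{10 \left(\theta^{2} + 1\right)} - \frac{1}{2 \left(\theta - 1\right)} + \frac{2}{5 \left(\theta - 2\right)}; each piece integrates to a log, atan, or power term.
Check: d/d\theta[\frac{2 \log{\left(\theta - 2 \right)}}{5} - \frac{\log{\left(\theta - 1 \right)}}{2} + \frac{\log{\left(\theta^{2} + 1 \right)}}{20} - \frac{3 \operatorname{atan}{\left(\theta \right)}}{10}] = \frac{\theta}{\theta^{4} - 3 \theta^{3} + 3 \theta^{2} - 3 \theta + 2} = f(\theta).

An antiderivative is F(\theta) = \frac{2 \log{\left(\theta - 2 \right)}}{5} - \frac{\log{\left(\theta - 1 \right)}}{2} + \frac{\log{\left(\theta^{2} + 1 \right)}}{20} - \frac{3 \operatorname{atan}{\left(\theta \right)}}{10}.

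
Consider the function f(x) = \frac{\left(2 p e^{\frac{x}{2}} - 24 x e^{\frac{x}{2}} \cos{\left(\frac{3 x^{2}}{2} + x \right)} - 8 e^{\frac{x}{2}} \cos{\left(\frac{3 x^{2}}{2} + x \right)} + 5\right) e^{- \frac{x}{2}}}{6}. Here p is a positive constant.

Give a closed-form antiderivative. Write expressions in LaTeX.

An antiderivative is F(x) = \frac{\left(p x e^{\frac{x}{2}} - 4 e^{\frac{x}{2}} \sin{\left(\frac{3 x^{2}}{2} + x \right)} - 5\right) e^{- \frac{x}{2}}}{3}.

Recover f(x) by differentiating a candidate F(x); any mismatch rules it out.
Check: d/dx[\frac{\left(p x e^{\frac{x}{2}} - 4 e^{\frac{x}{2}} \sin{\left(\frac{3 x^{2}}{2} + x \right)} - 5\right) e^{- \frac{x}{2}}}{3}] = \frac{\left(2 p e^{\frac{x}{2}} - 24 x e^{\frac{x}{2}} \cos{\left(\frac{3 x^{2}}{2} + x \right)} - 8 e^{\frac{x}{2}} \cos{\left(\frac{3 x^{2}}{2} + x \right)} + 5\right) e^{- \frac{x}{2}}}{6} = f(x).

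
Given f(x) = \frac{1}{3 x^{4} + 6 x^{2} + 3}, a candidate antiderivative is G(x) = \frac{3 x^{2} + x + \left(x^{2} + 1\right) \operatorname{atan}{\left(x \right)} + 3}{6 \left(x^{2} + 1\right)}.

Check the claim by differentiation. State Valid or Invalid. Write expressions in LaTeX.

d/dx[G] = \frac{1}{3 x^{4} + 6 x^{2} + 3}
This equals f(x) exactly, so the claim holds.

Valid - differentiating G returns exactly f.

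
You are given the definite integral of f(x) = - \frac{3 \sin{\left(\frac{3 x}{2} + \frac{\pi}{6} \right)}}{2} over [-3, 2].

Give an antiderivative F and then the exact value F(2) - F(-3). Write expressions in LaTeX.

Recover f(x) by differentiating a candidate F(x); any mismatch rules it out.
F(x) = \cos{\left(\frac{3 x}{2} + \frac{\pi}{6} \right)} is an antiderivative of f.
Check: d/dx[\cos{\left(\frac{3 x}{2} + \frac{\pi}{6} \right)}] = - \frac{3 \sin{\left(\frac{3 x}{2} + \frac{\pi}{6} \right)}}{2} = f(x).
F(2) = \cos{\left(\frac{\pi}{6} + 3 \right)}; F(-3) = \sin{\left(\frac{\pi}{3} + \frac{9}{2} \right)}.
Integral = F(2) - F(-3) = \cos{\left(\frac{\pi}{6} + 3 \right)} - \sin{\left(\frac{\pi}{3} + \frac{9}{2} \right)}.

Antiderivative: F(x) = \cos{\left(\frac{3 x}{2} + \frac{\pi}{6} \right)}; value = \cos{\left(\frac{\pi}{6} + 3 \right)} - \sin{\left(\frac{\pi}{3} + \frac{9}{2} \right)}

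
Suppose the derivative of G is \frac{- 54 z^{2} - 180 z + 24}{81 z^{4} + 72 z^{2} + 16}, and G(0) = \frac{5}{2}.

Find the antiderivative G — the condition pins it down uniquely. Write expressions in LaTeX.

Recognize the product-rule pattern: G'(z) = u'v + uv' with u = \frac{1}{\frac{3 z^{2}}{2} + \frac{2}{3}}, v = z + \frac{5}{3}, so integration by parts undoes it.
A general antiderivative is \frac{z + \frac{5}{3}}{\frac{3 z^{2}}{2} + \frac{2}{3}} + C.
The condition gives C = \frac{5}{2} - (\frac{5}{2}) = 0.
So G(z) = \frac{2 \left(3 z + 5\right)}{9 z^{2} + 4}.
Check: d/dz[\frac{2 \left(3 z + 5\right)}{9 z^{2} + 4}] = \frac{- 54 z^{2} - 180 z + 24}{81 z^{4} + 72 z^{2} + 16} = G'(z).

G(z) = \frac{2 \left(3 z + 5\right)}{9 z^{2} + 4}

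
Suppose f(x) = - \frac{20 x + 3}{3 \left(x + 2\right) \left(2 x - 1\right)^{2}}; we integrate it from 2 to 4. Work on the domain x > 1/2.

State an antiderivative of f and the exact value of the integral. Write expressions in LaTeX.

Factor the denominator (3 \left(x + 2\right) \left(2 x - 1\right)^{2}) and decompose: f = - \frac{74}{75 \left(2 x - 1\right)} - \frac{26}{15 \left(2 x - 1\right)^{2}} + \frac{37}{75 \left(x + 2\right)}; each piece integrates to a log, atan, or power term.
F(x) = \frac{- 74 x \log{\left(x - \frac{1}{2} \right)} + 74 x \log{\left(x + 2 \right)} + 37 \log{\left(x - \frac{1}{2} \right)} - 37 \log{\left(x + 2 \right)} + 65}{75 \left(2 x - 1\right)} is an antiderivative of f.
Check: d/dx[\frac{- 74 x \log{\left(x - \frac{1}{2} \right)} + 74 x \log{\left(x + 2 \right)} + 37 \log{\left(x - \frac{1}{2} \right)} - 37 \log{\left(x + 2 \right)} + 65}{75 \left(2 x - 1\right)}] = \frac{- 20 x - 3}{12 x^{3} + 12 x^{2} - 21 x + 6}, which equals f(x).
F(4) = - \frac{37 \log{\left(\frac{7}{2} \right)}}{75} + \frac{13}{105} + \frac{37 \log{\left(6 \right)}}{75}; F(2) = - \frac{37 \log{\left(\frac{3}{2} \right)}}{75} + \frac{13}{45} + \frac{37 \log{\left(4 \right)}}{75}.
Integral = F(4) - F(2) = - \frac{37 \log{\left(4 \right)}}{75} - \frac{37 \log{\left(\frac{7}{2} \right)}}{75} - \frac{52}{315} + \frac{37 \log{\left(\frac{3}{2} \right)}}{75} + \frac{37 \log{\left(6 \right)}}{75}.

Antiderivative: F(x) = \frac{- 74 x \log{\left(x - \frac{1}{2} \right)} + 74 x \log{\left(x + 2 \right)} + 37 \log{\left(x - \frac{1}{2} \right)} - 37 \log{\left(x + 2 \right)} + 65}{75 \left(2 x - 1\right)}; value = - \frac{37 \log{\left(4 \right)}}{75} - \frac{37 \log{\left(\frac{7}{2} \right)}}{75} - \frac{52}{315} + \frac{37 \log{\left(\frac{3}{2} \right)}}{75} + \frac{37 \log{\left(6 \right)}}{75}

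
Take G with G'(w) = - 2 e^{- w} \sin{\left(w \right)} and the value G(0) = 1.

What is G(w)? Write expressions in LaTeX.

G(w) = \left(\sin{\left(w \right)} + \cos{\left(w \right)}\right) e^{- w}

A first test for any G(w): its w-derivative must equal the given G'(w).
A general antiderivative is e^{- w} \sin{\left(w \right)} + e^{- w} \cos{\left(w \right)} + C.
The condition gives C = 1 - (1) = 0.
So G(w) = \left(\sin{\left(w \right)} + \cos{\left(w \right)}\right) e^{- w}.
Check: d/dw[\left(\sin{\left(w \right)} + \cos{\left(w \right)}\right) e^{- w}] = - 2 e^{- w} \sin{\left(w \right)} = G'(w).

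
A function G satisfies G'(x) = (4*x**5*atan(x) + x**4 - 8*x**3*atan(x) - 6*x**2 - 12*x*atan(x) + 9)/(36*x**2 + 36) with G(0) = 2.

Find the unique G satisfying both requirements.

G'(x) has the shape u'v + uv' for u = 4*(x**2/4 - 3/4)**2/9 and v = atan(x) — it is the derivative of the product u*v.
A general antiderivative is 4*(x**2/4 - 3/4)**2*atan(x)/9 + C.
The condition gives C = 2 - (0) = 2.
So G(x) = x**4*atan(x)/36 - x**2*atan(x)/6 + atan(x)/4 + 2.
Check: d/dx[x**4*atan(x)/36 - x**2*atan(x)/6 + atan(x)/4 + 2] = (4*x**5*atan(x) + x**4 - 8*x**3*atan(x) - 6*x**2 - 12*x*atan(x) + 9)/(36*x**2 + 36) = G'(x).

G(x) = x**4*atan(x)/36 - x**2*atan(x)/6 + atan(x)/4 + 2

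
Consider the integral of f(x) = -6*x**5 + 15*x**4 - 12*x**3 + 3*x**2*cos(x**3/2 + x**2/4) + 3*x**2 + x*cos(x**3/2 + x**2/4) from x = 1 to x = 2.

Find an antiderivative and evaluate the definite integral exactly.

The integrand splits into summands that can be handled one at a time.
F(x) = -x**6 + 3*x**5 - 3*x**4 + x**3 + 2*sin(x**3/2 + x**2/4) is an antiderivative of f.
Check: d/dx[-x**6 + 3*x**5 - 3*x**4 + x**3 + 2*sin(x**3/2 + x**2/4)] = -6*x**5 + 15*x**4 - 12*x**3 + 3*x**2*cos(x**3/2 + x**2/4) + 3*x**2 + x*cos(x**3/2 + x**2/4) = f(x).
F(2) = -8 + 2*sin(5); F(1) = 2*sin(3/4).
Integral = F(2) - F(1) = -8 + 2*sin(5) - 2*sin(3/4).

Antiderivative: F(x) = -x**6 + 3*x**5 - 3*x**4 + x**3 + 2*sin(x**3/2 + x**2/4); value = -8 + 2*sin(5) - 2*sin(3/4)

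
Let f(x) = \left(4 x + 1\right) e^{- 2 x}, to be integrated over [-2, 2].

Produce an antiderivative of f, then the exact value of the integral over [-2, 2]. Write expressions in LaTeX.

f has the shape u'v + uv' for u = - 2 x - \frac{3}{2} and v = e^{- 2 x} — it is the derivative of the product u*v.
F(x) = - \frac{\left(4 x + 3\right) e^{- 2 x}}{2} is an antiderivative of f.
Check: d/dx[- \frac{\left(4 x + 3\right) e^{- 2 x}}{2}] = \left(4 x + 1\right) e^{- 2 x} = f(x).
F(2) = - \frac{11}{2 e^{4}}; F(-2) = \frac{5 e^{4}}{2}.
Integral = F(2) - F(-2) = - \frac{5 e^{4}}{2} - \frac{11}{2 e^{4}}.

Antiderivative: F(x) = - \frac{\left(4 x + 3\right) e^{- 2 x}}{2}; value = - \frac{5 e^{4}}{2} - \frac{11}{2 e^{4}}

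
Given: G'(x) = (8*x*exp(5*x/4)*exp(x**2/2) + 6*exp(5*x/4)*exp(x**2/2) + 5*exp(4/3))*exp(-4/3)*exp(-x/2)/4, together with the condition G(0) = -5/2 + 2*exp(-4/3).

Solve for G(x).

G(x) = 2*exp(x**2/2 + 3*x/4 - 4/3) - 5*exp(-x/2)/2

For G(x) to be correct, d/dx[G] must agree with the stated G'(x) identically.
A general antiderivative is 2*exp(x**2/2 + 3*x/4 - 4/3) - 5*exp(-x/2)/2 + C.
The condition gives C = -5/2 + 2*exp(-4/3) - (-5/2 + 2*exp(-4/3)) = 0.
So G(x) = 2*exp(x**2/2 + 3*x/4 - 4/3) - 5*exp(-x/2)/2.
Check: d/dx[2*exp(x**2/2 + 3*x/4 - 4/3) - 5*exp(-x/2)/2] = (8*x*exp(-4/3)*exp(5*x/4)*exp(x**2/2) + 6*exp(-4/3)*exp(5*x/4)*exp(x**2/2) + 5)*exp(-x/2)/4, which equals G'(x).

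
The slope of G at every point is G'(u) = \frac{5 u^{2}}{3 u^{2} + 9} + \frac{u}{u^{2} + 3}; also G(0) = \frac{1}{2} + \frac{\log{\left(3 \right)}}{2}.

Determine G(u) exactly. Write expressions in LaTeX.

The integrand splits into summands that can be handled one at a time.
A general antiderivative is \frac{5 u}{3} + \frac{\log{\left(u^{2} + 3 \right)}}{2} - \frac{5 \sqrt{3} \operatorname{atan}{\left(\frac{\sqrt{3} u}{3} \right)}}{3} + C.
The condition gives C = \frac{1}{2} + \frac{\log{\left(3 \right)}}{2} - (\frac{\log{\left(3 \right)}}{2}) = \frac{1}{2}.
So G(u) = \frac{5 u}{3} + \frac{\log{\left(u^{2} + 3 \right)}}{2} - \frac{5 \sqrt{3} \operatorname{atan}{\left(\frac{\sqrt{3} u}{3} \right)}}{3} + \frac{1}{2}.
Check: d/du[\frac{5 u}{3} + \frac{\log{\left(u^{2} + 3 \right)}}{2} - \frac{5 \sqrt{3} \operatorname{atan}{\left(\frac{\sqrt{3} u}{3} \right)}}{3} + \frac{1}{2}] = \frac{5 u^{2} + 3 u}{3 u^{2} + 9}, which equals G'(u).

G(u) = \frac{5 u}{3} + \frac{\log{\left(u^{2} + 3 \right)}}{2} - \frac{5 \sqrt{3} \operatorname{atan}{\left(\frac{\sqrt{3} u}{3} \right)}}{3} + \frac{1}{2}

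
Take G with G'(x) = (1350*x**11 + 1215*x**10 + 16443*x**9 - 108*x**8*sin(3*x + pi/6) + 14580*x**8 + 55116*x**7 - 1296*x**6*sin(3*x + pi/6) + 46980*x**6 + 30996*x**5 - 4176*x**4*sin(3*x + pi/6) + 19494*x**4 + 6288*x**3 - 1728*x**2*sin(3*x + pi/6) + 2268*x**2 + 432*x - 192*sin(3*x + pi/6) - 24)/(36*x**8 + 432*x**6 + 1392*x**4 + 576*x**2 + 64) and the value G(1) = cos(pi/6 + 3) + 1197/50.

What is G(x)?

Recover the given G'(x) by differentiating a candidate G(x); any mismatch rules it out.
A general antiderivative is -x/(4*(x**4/2 + 3*x**2 + 2/3)) + 3*(-5*x**2/2 - 3*x/2)**2/2 + cos(3*x + pi/6) + C.
The condition gives C = cos(pi/6 + 3) + 1197/50 - (cos(pi/6 + 3) + 1197/50) = 0.
So G(x) = 75*x**4/8 + 45*x**3/4 + 27*x**2/8 - x/(2*x**4 + 12*x**2 + 8/3) + cos(3*x + pi/6).
Check: d/dx[75*x**4/8 + 45*x**3/4 + 27*x**2/8 - x/(2*x**4 + 12*x**2 + 8/3) + cos(3*x + pi/6)] = (1350*x**11 + 1215*x**10 + 16443*x**9 - 108*x**8*sin(3*x + pi/6) + 14580*x**8 + 55116*x**7 - 1296*x**6*sin(3*x + pi/6) + 46980*x**6 + 30996*x**5 - 4176*x**4*sin(3*x + pi/6) + 19494*x**4 + 6288*x**3 - 1728*x**2*sin(3*x + pi/6) + 2268*x**2 + 432*x - 192*sin(3*x + pi/6) - 24)/(36*x**8 + 432*x**6 + 1392*x**4 + 576*x**2 + 64) = G'(x).

G(x) = 75*x**4/8 + 45*x**3/4 + 27*x**2/8 - x/(2*x**4 + 12*x**2 + 8/3) + cos(3*x + pi/6)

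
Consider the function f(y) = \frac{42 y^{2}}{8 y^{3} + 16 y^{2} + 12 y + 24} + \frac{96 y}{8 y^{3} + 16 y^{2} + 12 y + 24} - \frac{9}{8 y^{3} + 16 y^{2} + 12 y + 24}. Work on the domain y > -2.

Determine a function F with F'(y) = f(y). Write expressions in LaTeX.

An antiderivative is F(y) = - \frac{3 \log{\left(\frac{y}{2} + 1 \right)}}{4} + 3 \log{\left(2 y^{2} + 3 \right)}.

The integrand splits into summands that can be handled one at a time.
Check: d/dy[- \frac{3 \log{\left(\frac{y}{2} + 1 \right)}}{4} + 3 \log{\left(2 y^{2} + 3 \right)}] = \frac{42 y^{2} + 96 y - 9}{8 y^{3} + 16 y^{2} + 12 y + 24}, which equals f(y).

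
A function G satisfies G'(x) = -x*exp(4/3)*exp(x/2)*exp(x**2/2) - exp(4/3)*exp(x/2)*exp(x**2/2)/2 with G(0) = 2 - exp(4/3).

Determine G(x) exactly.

G'(x) matches the chain-rule pattern g'(h)*h' with inner function h(x) = x**2/2 + x/2 + 4/3; substituting u = h(x) collapses the integral.
A general antiderivative is -exp(x**2/2 + x/2 + 4/3) + C.
The condition gives C = 2 - exp(4/3) - (-exp(4/3)) = 2.
So G(x) = 2 - exp(x**2/2 + x/2 + 4/3).
Check: d/dx[2 - exp(x**2/2 + x/2 + 4/3)] = -x*exp(4/3)*exp(x/2)*exp(x**2/2) - exp(4/3)*exp(x/2)*exp(x**2/2)/2 = G'(x).

G(x) = 2 - exp(x**2/2 + x/2 + 4/3)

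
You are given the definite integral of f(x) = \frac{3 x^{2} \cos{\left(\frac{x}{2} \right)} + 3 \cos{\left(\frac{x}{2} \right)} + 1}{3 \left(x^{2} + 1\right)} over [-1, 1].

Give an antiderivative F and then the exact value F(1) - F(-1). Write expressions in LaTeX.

Antiderivative: F(x) = \frac{6 \sin{\left(\frac{x}{2} \right)} + \operatorname{atan}{\left(x \right)}}{3}; value = \frac{\pi}{6} + 4 \sin{\left(\frac{1}{2} \right)}

Check any antiderivative F(x) by computing F'(x) and comparing it with f(x).
F(x) = \frac{6 \sin{\left(\frac{x}{2} \right)} + \operatorname{atan}{\left(x \right)}}{3} is an antiderivative of f.
Check: d/dx[\frac{6 \sin{\left(\frac{x}{2} \right)} + \operatorname{atan}{\left(x \right)}}{3}] = \frac{3 x^{2} \cos{\left(\frac{x}{2} \right)} + 3 \cos{\left(\frac{x}{2} \right)} + 1}{3 x^{2} + 3}, which equals f(x).
F(1) = \frac{\pi}{12} + 2 \sin{\left(\frac{1}{2} \right)}; F(-1) = - 2 \sin{\left(\frac{1}{2} \right)} - \frac{\pi}{12}.
Integral = F(1) - F(-1) = \frac{\pi}{6} + 4 \sin{\left(\frac{1}{2} \right)}.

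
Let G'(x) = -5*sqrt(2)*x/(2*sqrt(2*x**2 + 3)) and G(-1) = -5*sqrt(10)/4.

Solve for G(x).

G(x) = -5*sqrt(x**2 + 3/2)/2

G'(x) matches the chain-rule pattern g'(h)*h' with inner function h(x) = x**2 + 3/2; substituting u = h(x) collapses the integral.
A general antiderivative is -5*sqrt(x**2 + 3/2)/2 + C.
The condition gives C = -5*sqrt(10)/4 - (-5*sqrt(10)/4) = 0.
So G(x) = -5*sqrt(x**2 + 3/2)/2.
Check: d/dx[-5*sqrt(x**2 + 3/2)/2] = -5*sqrt(2)*x/(2*sqrt(2*x**2 + 3)) = G'(x).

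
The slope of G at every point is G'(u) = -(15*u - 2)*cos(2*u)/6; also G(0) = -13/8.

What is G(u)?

A first test for any G(u): its u-derivative must equal the given G'(u).
A general antiderivative is -5*u*sin(2*u)/4 + sin(2*u)/6 - 5*cos(2*u)/8 + C.
The condition gives C = -13/8 - (-5/8) = -1.
So G(u) = -5*u*sin(2*u)/4 + sin(2*u)/6 - 5*cos(2*u)/8 - 1.
Check: d/du[-5*u*sin(2*u)/4 + sin(2*u)/6 - 5*cos(2*u)/8 - 1] = -5*u*cos(2*u)/2 + cos(2*u)/3, which equals G'(u).

G(u) = -5*u*sin(2*u)/4 + sin(2*u)/6 - 5*cos(2*u)/8 - 1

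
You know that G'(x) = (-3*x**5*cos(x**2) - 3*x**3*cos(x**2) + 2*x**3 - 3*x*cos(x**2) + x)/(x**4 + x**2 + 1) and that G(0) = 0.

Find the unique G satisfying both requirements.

For G(x) to be correct, d/dx[G] must agree with the stated G'(x) identically.
A general antiderivative is log(x**4 + x**2 + 1)/2 - 3*sin(x**2)/2 + C.
The condition gives C = 0 - (0) = 0.
So G(x) = log(x**4 + x**2 + 1)/2 - 3*sin(x**2)/2.
Check: d/dx[log(x**4 + x**2 + 1)/2 - 3*sin(x**2)/2] = (-3*x**5*cos(x**2) - 3*x**3*cos(x**2) + 2*x**3 - 3*x*cos(x**2) + x)/(x**4 + x**2 + 1) = G'(x).

G(x) = log(x**4 + x**2 + 1)/2 - 3*sin(x**2)/2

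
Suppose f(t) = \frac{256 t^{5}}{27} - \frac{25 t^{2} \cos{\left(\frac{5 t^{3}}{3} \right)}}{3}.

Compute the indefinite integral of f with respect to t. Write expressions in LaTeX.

Integrate term by term and add the pieces.
Check: d/dt[\frac{128 t^{6}}{81} - \frac{5 \sin{\left(\frac{5 t^{3}}{3} \right)}}{3}] = \frac{256 t^{5}}{27} - \frac{25 t^{2} \cos{\left(\frac{5 t^{3}}{3} \right)}}{3} = f(t).

F(t) = \frac{128 t^{6}}{81} - \frac{5 \sin{\left(\frac{5 t^{3}}{3} \right)}}{3} + C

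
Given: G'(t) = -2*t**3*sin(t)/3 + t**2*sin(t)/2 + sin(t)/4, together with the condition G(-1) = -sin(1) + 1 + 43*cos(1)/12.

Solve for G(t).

The integrand splits into summands that can be handled one at a time.
A general antiderivative is 2*t**3*cos(t)/3 - 2*t**2*sin(t) - t**2*cos(t)/2 + t*sin(t) - 4*t*cos(t) + 4*sin(t) + 3*cos(t)/4 + C.
The condition gives C = -sin(1) + 1 + 43*cos(1)/12 - (-sin(1) + 43*cos(1)/12) = 1.
So G(t) = (8*t**3*cos(t) - 24*t**2*sin(t) - 6*t**2*cos(t) + 12*t*sin(t) - 48*t*cos(t) + 48*sin(t) + 9*cos(t) + 12)/12.
Check: d/dt[(8*t**3*cos(t) - 24*t**2*sin(t) - 6*t**2*cos(t) + 12*t*sin(t) - 48*t*cos(t) + 48*sin(t) + 9*cos(t) + 12)/12] = -2*t**3*sin(t)/3 + t**2*sin(t)/2 + sin(t)/4 = G'(t).

G(t) = (8*t**3*cos(t) - 24*t**2*sin(t) - 6*t**2*cos(t) + 12*t*sin(t) - 48*t*cos(t) + 48*sin(t) + 9*cos(t) + 12)/12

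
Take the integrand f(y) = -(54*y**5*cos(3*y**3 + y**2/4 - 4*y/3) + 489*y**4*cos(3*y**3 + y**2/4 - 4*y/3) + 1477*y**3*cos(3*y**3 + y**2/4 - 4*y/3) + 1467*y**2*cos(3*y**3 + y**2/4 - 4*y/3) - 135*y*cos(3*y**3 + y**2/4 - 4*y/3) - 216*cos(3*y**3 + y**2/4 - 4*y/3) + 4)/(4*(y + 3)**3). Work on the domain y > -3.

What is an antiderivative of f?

An antiderivative is F(y) = -(3*y**2*sin(3*y**3 + y**2/4 - 4*y/3) + 18*y*sin(3*y**3 + y**2/4 - 4*y/3) + 27*sin(3*y**3 + y**2/4 - 4*y/3) - 1)/(2*(y + 3)**2).

Since d/dy undoes antidifferentiation here, F'(y) = f(y) is required of F(y).
Check: d/dy[-(3*y**2*sin(3*y**3 + y**2/4 - 4*y/3) + 18*y*sin(3*y**3 + y**2/4 - 4*y/3) + 27*sin(3*y**3 + y**2/4 - 4*y/3) - 1)/(2*(y + 3)**2)] = (-54*y**5*cos(3*y**3 + y**2/4 - 4*y/3) - 489*y**4*cos(3*y**3 + y**2/4 - 4*y/3) - 1477*y**3*cos(3*y**3 + y**2/4 - 4*y/3) - 1467*y**2*cos(3*y**3 + y**2/4 - 4*y/3) + 135*y*cos(3*y**3 + y**2/4 - 4*y/3) + 216*cos(3*y**3 + y**2/4 - 4*y/3) - 4)/(4*y**3 + 36*y**2 + 108*y + 108), which equals f(y).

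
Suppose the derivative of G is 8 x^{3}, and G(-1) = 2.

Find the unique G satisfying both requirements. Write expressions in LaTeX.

Recover the given G'(x) by differentiating a candidate G(x); any mismatch rules it out.
A general antiderivative is 2 x^{4} + C.
The condition gives C = 2 - (2) = 0.
So G(x) = 2 x^{4}.
Check: d/dx[2 x^{4}] = 8 x^{3} = G'(x).

G(x) = 2 x^{4}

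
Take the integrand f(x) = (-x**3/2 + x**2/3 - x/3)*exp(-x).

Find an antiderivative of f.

f has the shape u'v + uv' for u = x**3/2 + 7*x**2/6 + 8*x/3 + 8/3 and v = exp(-x) — it is the derivative of the product u*v.
Check: d/dx[(3*x + 4)*(x**2 + x + 4)*exp(-x)/6] = (-3*x**3 + 2*x**2 - 2*x)*exp(-x)/6, which equals f(x).

An antiderivative is F(x) = (3*x + 4)*(x**2 + x + 4)*exp(-x)/6.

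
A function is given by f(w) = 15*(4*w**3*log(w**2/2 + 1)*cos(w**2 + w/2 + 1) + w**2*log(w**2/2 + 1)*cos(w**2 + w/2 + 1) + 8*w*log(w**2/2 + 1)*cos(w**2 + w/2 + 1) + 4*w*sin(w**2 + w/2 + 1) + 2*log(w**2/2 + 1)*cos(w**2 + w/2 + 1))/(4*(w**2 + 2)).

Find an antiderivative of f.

An antiderivative is F(w) = 15*log(w**2/2 + 1)*sin(w**2 + w/2 + 1)/2.

Recognize the product-rule pattern: f = u'v + uv' with u = 15*log(w**2/2 + 1)/2, v = sin(w**2 + w/2 + 1), so integration by parts undoes it.
Check: d/dw[15*log(w**2/2 + 1)*sin(w**2 + w/2 + 1)/2] = (60*w**3*log(w**2/2 + 1)*cos(w**2 + w/2 + 1) + 15*w**2*log(w**2/2 + 1)*cos(w**2 + w/2 + 1) + 120*w*log(w**2/2 + 1)*cos(w**2 + w/2 + 1) + 60*w*sin(w**2 + w/2 + 1) + 30*log(w**2/2 + 1)*cos(w**2 + w/2 + 1))/(4*w**2 + 8), which equals f(w).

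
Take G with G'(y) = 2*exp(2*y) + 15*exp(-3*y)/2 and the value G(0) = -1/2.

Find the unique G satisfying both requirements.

Integrate term by term and add the pieces.
A general antiderivative is exp(2*y) - 5*exp(-3*y)/2 + C.
The condition gives C = -1/2 - (-3/2) = 1.
So G(y) = exp(2*y) + 1 - 5*exp(-3*y)/2.
Check: d/dy[exp(2*y) + 1 - 5*exp(-3*y)/2] = (4*exp(5*y) + 15)*exp(-3*y)/2, which equals G'(y).

G(y) = exp(2*y) + 1 - 5*exp(-3*y)/2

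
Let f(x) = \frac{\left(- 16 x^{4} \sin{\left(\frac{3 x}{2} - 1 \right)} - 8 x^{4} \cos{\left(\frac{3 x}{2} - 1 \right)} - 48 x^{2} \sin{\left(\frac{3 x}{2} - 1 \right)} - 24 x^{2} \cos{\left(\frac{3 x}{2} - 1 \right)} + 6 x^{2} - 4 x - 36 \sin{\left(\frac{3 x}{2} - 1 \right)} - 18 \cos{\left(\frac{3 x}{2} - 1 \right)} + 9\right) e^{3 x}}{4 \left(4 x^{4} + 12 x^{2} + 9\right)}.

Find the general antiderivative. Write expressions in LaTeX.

f has the shape u'v + uv' for u = - \frac{\sin{\left(\frac{3 x}{2} - 1 \right)}}{3} + \frac{1}{2 \left(4 x^{2} + 6\right)} and v = e^{3 x} — it is the derivative of the product u*v.
Check: d/dx[- \left(\frac{\sin{\left(\frac{3 x}{2} - 1 \right)}}{3} - \frac{1}{2 \left(4 x^{2} + 6\right)}\right) e^{3 x}] = \frac{- 16 x^{4} e^{3 x} \sin{\left(\frac{3 x}{2} - 1 \right)} - 8 x^{4} e^{3 x} \cos{\left(\frac{3 x}{2} - 1 \right)} - 48 x^{2} e^{3 x} \sin{\left(\frac{3 x}{2} - 1 \right)} - 24 x^{2} e^{3 x} \cos{\left(\frac{3 x}{2} - 1 \right)} + 6 x^{2} e^{3 x} - 4 x e^{3 x} - 36 e^{3 x} \sin{\left(\frac{3 x}{2} - 1 \right)} - 18 e^{3 x} \cos{\left(\frac{3 x}{2} - 1 \right)} + 9 e^{3 x}}{16 x^{4} + 48 x^{2} + 36}, which equals f(x).

F(x) = - \left(\frac{\sin{\left(\frac{3 x}{2} - 1 \right)}}{3} - \frac{1}{2 \left(4 x^{2} + 6\right)}\right) e^{3 x} + C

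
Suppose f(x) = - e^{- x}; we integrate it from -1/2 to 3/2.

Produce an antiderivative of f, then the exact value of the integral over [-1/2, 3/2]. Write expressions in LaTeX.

An antiderivative F(x) passes only if d/dx[F] lands on f(x) exactly.
F(x) = e^{- x} is an antiderivative of f.
Check: d/dx[e^{- x}] = - e^{- x} = f(x).
F(3/2) = e^{- \frac{3}{2}}; F(-1/2) = e^{\frac{1}{2}}.
Integral = F(3/2) - F(-1/2) = - e^{\frac{1}{2}} + e^{- \frac{3}{2}}.

Antiderivative: F(x) = e^{- x}; value = - e^{\frac{1}{2}} + e^{- \frac{3}{2}}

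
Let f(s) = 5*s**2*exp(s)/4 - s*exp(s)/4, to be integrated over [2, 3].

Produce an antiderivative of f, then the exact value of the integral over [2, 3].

Antiderivative: F(s) = (5*s**2 - 11*s + 11)*exp(s)/4; value = -9*exp(2)/4 + 23*exp(3)/4

f has the shape u'v + uv' for u = 5*s**2/4 - 11*s/4 + 11/4 and v = exp(s) — it is the derivative of the product u*v.
F(s) = (5*s**2 - 11*s + 11)*exp(s)/4 is an antiderivative of f.
Check: d/ds[(5*s**2 - 11*s + 11)*exp(s)/4] = 5*s**2*exp(s)/4 - s*exp(s)/4 = f(s).
F(3) = 23*exp(3)/4; F(2) = 9*exp(2)/4.
Integral = F(3) - F(2) = -9*exp(2)/4 + 23*exp(3)/4.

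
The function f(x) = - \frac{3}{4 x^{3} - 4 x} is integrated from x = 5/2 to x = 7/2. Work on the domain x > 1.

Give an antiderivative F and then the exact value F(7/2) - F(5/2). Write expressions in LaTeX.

Antiderivative: F(x) = \frac{3 \left(2 \log{\left(x \right)} - \log{\left(x^{2} - 1 \right)}\right)}{8}; value = - \frac{3 \log{\left(\frac{45}{4} \right)}}{8} - \frac{3 \log{\left(\frac{5}{2} \right)}}{4} + \frac{3 \log{\left(\frac{21}{4} \right)}}{8} + \frac{3 \log{\left(\frac{7}{2} \right)}}{4}

The denominator factors as 4 x \left(x - 1\right) \left(x + 1\right); partial fractions split f into directly integrable pieces: - \frac{3}{8 \left(x + 1\right)} - \frac{3}{8 \left(x - 1\right)} + \frac{3}{4 x}.
F(x) = \frac{3 \left(2 \log{\left(x \right)} - \log{\left(x^{2} - 1 \right)}\right)}{8} is an antiderivative of f.
Check: d/dx[\frac{3 \left(2 \log{\left(x \right)} - \log{\left(x^{2} - 1 \right)}\right)}{8}] = - \frac{3}{4 x^{3} - 4 x} = f(x).
F(7/2) = - \frac{3 \log{\left(\frac{45}{4} \right)}}{8} + \frac{3 \log{\left(\frac{7}{2} \right)}}{4}; F(5/2) = - \frac{3 \log{\left(\frac{21}{4} \right)}}{8} + \frac{3 \log{\left(\frac{5}{2} \right)}}{4}.
Integral = F(7/2) - F(5/2) = - \frac{3 \log{\left(\frac{45}{4} \right)}}{8} - \frac{3 \log{\left(\frac{5}{2} \right)}}{4} + \frac{3 \log{\left(\frac{21}{4} \right)}}{8} + \frac{3 \log{\left(\frac{7}{2} \right)}}{4}.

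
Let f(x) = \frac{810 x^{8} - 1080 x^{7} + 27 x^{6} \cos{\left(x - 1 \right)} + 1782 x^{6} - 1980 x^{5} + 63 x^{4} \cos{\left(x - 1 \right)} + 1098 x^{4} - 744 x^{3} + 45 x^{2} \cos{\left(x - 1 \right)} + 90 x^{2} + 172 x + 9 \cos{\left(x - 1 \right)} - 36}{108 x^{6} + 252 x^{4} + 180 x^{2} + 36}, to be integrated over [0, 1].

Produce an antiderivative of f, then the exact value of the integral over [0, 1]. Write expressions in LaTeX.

Differentiate the proposed F(x) back; it has to land on f(x) exactly.
F(x) = \frac{90 x^{3} \left(x^{2} + 1\right) - 180 x^{2} \left(x^{2} + 1\right) - 36 x \left(x^{2} + 1\right) + 90 \left(x^{2} + 1\right) \log{\left(3 x^{2} + 1 \right)} + 9 \left(x^{2} + 1\right) \sin{\left(x - 1 \right)} + 4}{36 \left(x^{2} + 1\right)} is an antiderivative of f.
Check: d/dx[\frac{90 x^{3} \left(x^{2} + 1\right) - 180 x^{2} \left(x^{2} + 1\right) - 36 x \left(x^{2} + 1\right) + 90 \left(x^{2} + 1\right) \log{\left(3 x^{2} + 1 \right)} + 9 \left(x^{2} + 1\right) \sin{\left(x - 1 \right)} + 4}{36 \left(x^{2} + 1\right)}] = \frac{810 x^{8} - 1080 x^{7} + 27 x^{6} \cos{\left(x - 1 \right)} + 1782 x^{6} - 1980 x^{5} + 63 x^{4} \cos{\left(x - 1 \right)} + 1098 x^{4} - 744 x^{3} + 45 x^{2} \cos{\left(x - 1 \right)} + 90 x^{2} + 172 x + 9 \cos{\left(x - 1 \right)} - 36}{108 x^{6} + 252 x^{4} + 180 x^{2} + 36} = f(x).
F(1) = - \frac{31}{9} + \frac{5 \log{\left(4 \right)}}{2}; F(0) = \frac{1}{9} - \frac{\sin{\left(1 \right)}}{4}.
Integral = F(1) - F(0) = - \frac{32}{9} + \frac{\sin{\left(1 \right)}}{4} + \frac{5 \log{\left(4 \right)}}{2}.

Antiderivative: F(x) = \frac{90 x^{3} \left(x^{2} + 1\right) - 180 x^{2} \left(x^{2} + 1\right) - 36 x \left(x^{2} + 1\right) + 90 \left(x^{2} + 1\right) \log{\left(3 x^{2} + 1 \right)} + 9 \left(x^{2} + 1\right) \sin{\left(x - 1 \right)} + 4}{36 \left(x^{2} + 1\right)}; value = - \frac{32}{9} + \frac{\sin{\left(1 \right)}}{4} + \frac{5 \log{\left(4 \right)}}{2}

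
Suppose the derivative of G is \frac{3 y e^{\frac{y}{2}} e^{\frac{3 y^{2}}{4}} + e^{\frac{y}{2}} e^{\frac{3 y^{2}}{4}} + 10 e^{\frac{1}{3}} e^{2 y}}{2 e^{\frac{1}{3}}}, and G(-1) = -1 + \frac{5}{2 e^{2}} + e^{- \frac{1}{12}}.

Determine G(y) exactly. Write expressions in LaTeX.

A candidate passes only if d/dy[G] lands on the given G'(y) exactly.
A general antiderivative is \frac{5 e^{2 y}}{2} + e^{\frac{3 y^{2}}{4} + \frac{y}{2} - \frac{1}{3}} + C.
The condition gives C = -1 + \frac{5}{2 e^{2}} + e^{- \frac{1}{12}} - (\frac{5}{2 e^{2}} + e^{- \frac{1}{12}}) = -1.
So G(y) = \frac{e^{\frac{y}{2}} e^{\frac{3 y^{2}}{4}}}{e^{\frac{1}{3}}} + \frac{5 e^{2 y}}{2} - 1.
Check: d/dy[\frac{e^{\frac{y}{2}} e^{\frac{3 y^{2}}{4}}}{e^{\frac{1}{3}}} + \frac{5 e^{2 y}}{2} - 1] = \frac{3 y e^{\frac{y}{2}} e^{\frac{3 y^{2}}{4}} + e^{\frac{y}{2}} e^{\frac{3 y^{2}}{4}} + 10 e^{\frac{1}{3}} e^{2 y}}{2 e^{\frac{1}{3}}} = G'(y).

G(y) = \frac{e^{\frac{y}{2}} e^{\frac{3 y^{2}}{4}}}{e^{\frac{1}{3}}} + \frac{5 e^{2 y}}{2} - 1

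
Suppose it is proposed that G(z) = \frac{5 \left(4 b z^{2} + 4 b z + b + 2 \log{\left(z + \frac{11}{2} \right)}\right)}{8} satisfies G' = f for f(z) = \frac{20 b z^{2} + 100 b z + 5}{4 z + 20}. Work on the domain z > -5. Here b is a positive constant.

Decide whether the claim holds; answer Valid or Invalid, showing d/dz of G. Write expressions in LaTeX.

Invalid: d/dz[G] - f = \frac{20 b z^{2} + 210 b z + 550 b - 5}{8 z^{2} + 84 z + 220}, which is not 0.

d/dz[G] = \frac{20 b z^{2} + 120 b z + 55 b + 5}{4 z + 22}
d/dz[G] - f(z) = \frac{20 b z^{2} + 210 b z + 550 b - 5}{8 z^{2} + 84 z + 220} != 0.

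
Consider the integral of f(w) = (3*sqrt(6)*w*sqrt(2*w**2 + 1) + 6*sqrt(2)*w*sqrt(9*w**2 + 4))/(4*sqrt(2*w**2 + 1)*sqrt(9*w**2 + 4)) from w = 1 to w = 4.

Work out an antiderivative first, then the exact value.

Since d/dw undoes antidifferentiation here, F'(w) = f(w) is required of F(w).
F(w) = sqrt(3*w**2/2 + 2/3)/2 + 3*sqrt(4*w**2 + 2)/4 is an antiderivative of f.
Check: d/dw[sqrt(3*w**2/2 + 2/3)/2 + 3*sqrt(4*w**2 + 2)/4] = (3*sqrt(6)*w*sqrt(2*w**2 + 1) + 6*sqrt(2)*w*sqrt(9*w**2 + 4))/(4*sqrt(2*w**2 + 1)*sqrt(9*w**2 + 4)) = f(w).
F(4) = sqrt(222)/6 + 3*sqrt(66)/4; F(1) = sqrt(78)/12 + 3*sqrt(6)/4.
Integral = F(4) - F(1) = -3*sqrt(6)/4 - sqrt(78)/12 + sqrt(222)/6 + 3*sqrt(66)/4.

Antiderivative: F(w) = sqrt(3*w**2/2 + 2/3)/2 + 3*sqrt(4*w**2 + 2)/4; value = -3*sqrt(6)/4 - sqrt(78)/12 + sqrt(222)/6 + 3*sqrt(66)/4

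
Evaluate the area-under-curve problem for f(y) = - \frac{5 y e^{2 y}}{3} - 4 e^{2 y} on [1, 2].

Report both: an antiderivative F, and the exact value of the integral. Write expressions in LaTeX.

f has the shape u'v + uv' for u = - \frac{5 y}{6} - \frac{19}{12} and v = e^{2 y} — it is the derivative of the product u*v.
F(y) = - \frac{5 y e^{2 y}}{6} - \frac{19 e^{2 y}}{12} is an antiderivative of f.
Check: d/dy[- \frac{5 y e^{2 y}}{6} - \frac{19 e^{2 y}}{12}] = - \frac{5 y e^{2 y}}{3} - 4 e^{2 y} = f(y).
F(2) = - \frac{13 e^{4}}{4}; F(1) = - \frac{29 e^{2}}{12}.
Integral = F(2) - F(1) = - \frac{13 e^{4}}{4} + \frac{29 e^{2}}{12}.

Antiderivative: F(y) = - \frac{5 y e^{2 y}}{6} - \frac{19 e^{2 y}}{12}; value = - \frac{13 e^{4}}{4} + \frac{29 e^{2}}{12}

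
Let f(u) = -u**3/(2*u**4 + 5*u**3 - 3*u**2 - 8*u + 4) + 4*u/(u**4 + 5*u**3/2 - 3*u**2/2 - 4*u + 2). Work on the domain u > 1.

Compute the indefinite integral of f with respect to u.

The denominator factors as (u - 1)*(u + 2)**2*(2*u - 1); partial fractions split f into directly integrable pieces: -31/(25*(2*u - 1)) - 148/(225*(u + 2)) - 8/(15*(u + 2)**2) + 7/(9*(u - 1)).
Check: d/du[7*log(u - 1)/9 - 31*log(u - 1/2)/50 - 148*log(u + 2)/225 + 8/(15*u + 30)] = (-u**3 + 8*u)/(2*u**4 + 5*u**3 - 3*u**2 - 8*u + 4), which equals f(u).

F(u) = 7*log(u - 1)/9 - 31*log(u - 1/2)/50 - 148*log(u + 2)/225 + 8/(15*u + 30) + C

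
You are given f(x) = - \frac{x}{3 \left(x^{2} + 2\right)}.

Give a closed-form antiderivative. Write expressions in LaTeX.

f matches the chain-rule pattern g'(h)*h' with inner function h(x) = x^{2} + 2; substituting u = h(x) collapses the integral.
Check: d/dx[- \frac{\log{\left(x^{2} + 2 \right)}}{6}] = - \frac{x}{3 x^{2} + 6}, which equals f(x).

An antiderivative is F(x) = - \frac{\log{\left(x^{2} + 2 \right)}}{6}.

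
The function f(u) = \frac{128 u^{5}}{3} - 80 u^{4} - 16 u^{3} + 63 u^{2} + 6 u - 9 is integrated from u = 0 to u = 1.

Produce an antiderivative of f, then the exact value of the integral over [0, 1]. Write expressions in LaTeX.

f matches the chain-rule pattern g'(h)*h' with inner function h(u) = - \frac{4 u^{2}}{3} + u + 1; substituting w = h(u) collapses the integral.
F(u) = - 3 \left(- \frac{4 u^{2}}{3} + u + 1\right)^{3} is an antiderivative of f.
Check: d/du[- 3 \left(- \frac{4 u^{2}}{3} + u + 1\right)^{3}] = \frac{128 u^{5}}{3} - 80 u^{4} - 16 u^{3} + 63 u^{2} + 6 u - 9 = f(u).
F(1) = - \frac{8}{9}; F(0) = -3.
Integral = F(1) - F(0) = \frac{19}{9}.

Antiderivative: F(u) = - 3 \left(- \frac{4 u^{2}}{3} + u + 1\right)^{3}; value = \frac{19}{9}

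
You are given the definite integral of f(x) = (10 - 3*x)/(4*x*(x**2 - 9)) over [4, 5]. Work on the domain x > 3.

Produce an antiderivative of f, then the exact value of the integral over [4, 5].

Factor the denominator (4*x*(x - 3)*(x + 3)) and decompose: f = 19/(72*(x + 3)) + 1/(72*(x - 3)) - 5/(18*x); each piece integrates to a log, atan, or power term.
F(x) = -5*log(x)/18 + log(x - 3)/72 + 19*log(x + 3)/72 is an antiderivative of f.
Check: d/dx[-5*log(x)/18 + log(x - 3)/72 + 19*log(x + 3)/72] = (10 - 3*x)/(4*x**3 - 36*x), which equals f(x).
F(5) = -5*log(5)/18 + log(2)/72 + 19*log(8)/72; F(4) = -5*log(4)/18 + 19*log(7)/72.
Integral = F(5) - F(4) = -19*log(7)/72 - 5*log(5)/18 + log(2)/72 + 5*log(4)/18 + 19*log(8)/72.

Antiderivative: F(x) = -5*log(x)/18 + log(x - 3)/72 + 19*log(x + 3)/72; value = -19*log(7)/72 - 5*log(5)/18 + log(2)/72 + 5*log(4)/18 + 19*log(8)/72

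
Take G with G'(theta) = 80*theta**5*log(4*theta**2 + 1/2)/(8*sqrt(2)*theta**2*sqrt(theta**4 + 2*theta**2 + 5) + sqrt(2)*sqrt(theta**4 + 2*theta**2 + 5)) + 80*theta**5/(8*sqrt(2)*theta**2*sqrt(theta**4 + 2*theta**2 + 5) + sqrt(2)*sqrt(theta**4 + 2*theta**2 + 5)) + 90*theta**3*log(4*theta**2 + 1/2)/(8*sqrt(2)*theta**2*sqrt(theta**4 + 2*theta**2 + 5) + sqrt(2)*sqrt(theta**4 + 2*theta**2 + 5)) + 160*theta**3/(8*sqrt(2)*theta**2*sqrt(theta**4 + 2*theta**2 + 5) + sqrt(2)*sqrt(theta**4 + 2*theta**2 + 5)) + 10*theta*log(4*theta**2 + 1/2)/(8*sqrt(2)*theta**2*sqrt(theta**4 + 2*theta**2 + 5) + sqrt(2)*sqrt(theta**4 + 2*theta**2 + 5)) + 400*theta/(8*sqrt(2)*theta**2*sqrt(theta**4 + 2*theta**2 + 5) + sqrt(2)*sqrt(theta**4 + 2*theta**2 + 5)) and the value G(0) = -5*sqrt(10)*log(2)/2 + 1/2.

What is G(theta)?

G(theta) = 5*sqrt(theta**4/2 + theta**2 + 5/2)*log(4*theta**2 + 1/2) + 1/2

G'(theta) has the shape u'v + uv' for u = 5*sqrt(theta**4/2 + theta**2 + 5/2) and v = log(4*theta**2 + 1/2) — it is the derivative of the product u*v.
A general antiderivative is 5*sqrt(theta**4/2 + theta**2 + 5/2)*log(4*theta**2 + 1/2) + C.
The condition gives C = -5*sqrt(10)*log(2)/2 + 1/2 - (-5*sqrt(10)*log(2)/2) = 1/2.
So G(theta) = 5*sqrt(theta**4/2 + theta**2 + 5/2)*log(4*theta**2 + 1/2) + 1/2.
Check: d/dtheta[5*sqrt(theta**4/2 + theta**2 + 5/2)*log(4*theta**2 + 1/2) + 1/2] = (80*theta**5*log(4*theta**2 + 1/2) + 80*theta**5 + 90*theta**3*log(4*theta**2 + 1/2) + 160*theta**3 + 10*theta*log(4*theta**2 + 1/2) + 400*theta)/(8*sqrt(2)*theta**2*sqrt(theta**4 + 2*theta**2 + 5) + sqrt(2)*sqrt(theta**4 + 2*theta**2 + 5)), which equals G'(theta).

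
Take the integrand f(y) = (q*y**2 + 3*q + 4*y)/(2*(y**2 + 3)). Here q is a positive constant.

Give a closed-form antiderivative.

An antiderivative is F(y) = q*y/2 + log(y**2 + 3).

Check any antiderivative F(y) by computing F'(y) and comparing it with f(y).
Check: d/dy[q*y/2 + log(y**2 + 3)] = (q*y**2 + 3*q + 4*y)/(2*y**2 + 6), which equals f(y).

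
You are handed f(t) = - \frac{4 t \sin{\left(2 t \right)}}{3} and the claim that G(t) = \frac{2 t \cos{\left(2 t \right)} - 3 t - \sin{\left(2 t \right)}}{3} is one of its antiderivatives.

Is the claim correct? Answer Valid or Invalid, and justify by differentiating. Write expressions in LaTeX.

Invalid: d/dt[G] - f = -1, which is not 0.

d/dt[G] = - \frac{4 t \sin{\left(2 t \right)}}{3} - 1
d/dt[G] - f(t) = -1 != 0.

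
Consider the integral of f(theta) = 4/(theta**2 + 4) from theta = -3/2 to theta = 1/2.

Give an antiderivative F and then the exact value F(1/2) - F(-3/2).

Antiderivative: F(theta) = 2*atan(theta/2); value = 2*atan(1/4) + 2*atan(3/4)

Differentiate the proposed F(theta) back; it has to land on f(theta) exactly.
F(theta) = 2*atan(theta/2) is an antiderivative of f.
Check: d/dtheta[2*atan(theta/2)] = 4/(theta**2 + 4) = f(theta).
F(1/2) = 2*atan(1/4); F(-3/2) = -2*atan(3/4).
Integral = F(1/2) - F(-3/2) = 2*atan(1/4) + 2*atan(3/4).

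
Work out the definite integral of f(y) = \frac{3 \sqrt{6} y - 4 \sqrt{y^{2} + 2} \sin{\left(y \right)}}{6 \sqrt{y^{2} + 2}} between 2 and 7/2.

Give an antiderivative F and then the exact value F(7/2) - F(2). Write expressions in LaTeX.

Whatever form F(y) takes, F'(y) = f(y) is non-negotiable.
F(y) = \frac{3 \sqrt{6} \sqrt{y^{2} + 2} + 4 \cos{\left(y \right)}}{6} is an antiderivative of f.
Check: d/dy[\frac{3 \sqrt{6} \sqrt{y^{2} + 2} + 4 \cos{\left(y \right)}}{6}] = \frac{3 \sqrt{6} y - 4 \sqrt{y^{2} + 2} \sin{\left(y \right)}}{6 \sqrt{y^{2} + 2}} = f(y).
F(7/2) = \frac{2 \cos{\left(\frac{7}{2} \right)}}{3} + \frac{3 \sqrt{38}}{4}; F(2) = \frac{2 \cos{\left(2 \right)}}{3} + 3.
Integral = F(7/2) - F(2) = -3 + \frac{2 \cos{\left(\frac{7}{2} \right)}}{3} - \frac{2 \cos{\left(2 \right)}}{3} + \frac{3 \sqrt{38}}{4}.

Antiderivative: F(y) = \frac{3 \sqrt{6} \sqrt{y^{2} + 2} + 4 \cos{\left(y \right)}}{6}; value = -3 + \frac{2 \cos{\left(\frac{7}{2} \right)}}{3} - \frac{2 \cos{\left(2 \right)}}{3} + \frac{3 \sqrt{38}}{4}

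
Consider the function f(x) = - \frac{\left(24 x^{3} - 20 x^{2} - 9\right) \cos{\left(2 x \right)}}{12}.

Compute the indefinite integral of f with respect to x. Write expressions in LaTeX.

Since d/dx undoes antidifferentiation here, F'(x) = f(x) is required of F(x).
Check: d/dx[- x^{3} \sin{\left(2 x \right)} + \frac{5 x^{2} \sin{\left(2 x \right)}}{6} - \frac{3 x^{2} \cos{\left(2 x \right)}}{2} + \frac{3 x \sin{\left(2 x \right)}}{2} + \frac{5 x \cos{\left(2 x \right)}}{6} - \frac{\sin{\left(2 x \right)}}{24} + \frac{3 \cos{\left(2 x \right)}}{4}] = - 2 x^{3} \cos{\left(2 x \right)} + \frac{5 x^{2} \cos{\left(2 x \right)}}{3} + \frac{3 \cos{\left(2 x \right)}}{4}, which equals f(x).

F(x) = - x^{3} \sin{\left(2 x \right)} + \frac{5 x^{2} \sin{\left(2 x \right)}}{6} - \frac{3 x^{2} \cos{\left(2 x \right)}}{2} + \frac{3 x \sin{\left(2 x \right)}}{2} + \frac{5 x \cos{\left(2 x \right)}}{6} - \frac{\sin{\left(2 x \right)}}{24} + \frac{3 \cos{\left(2 x \right)}}{4} + C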